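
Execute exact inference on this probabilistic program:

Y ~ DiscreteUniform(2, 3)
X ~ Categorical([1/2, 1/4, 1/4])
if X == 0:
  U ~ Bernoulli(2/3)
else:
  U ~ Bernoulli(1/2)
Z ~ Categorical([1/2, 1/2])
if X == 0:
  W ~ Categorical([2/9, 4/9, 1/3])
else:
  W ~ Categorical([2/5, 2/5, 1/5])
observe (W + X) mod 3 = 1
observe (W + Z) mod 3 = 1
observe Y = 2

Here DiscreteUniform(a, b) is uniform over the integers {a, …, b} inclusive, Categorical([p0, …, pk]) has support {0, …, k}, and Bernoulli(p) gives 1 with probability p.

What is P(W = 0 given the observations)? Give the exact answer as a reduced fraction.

P(W = 0 | obs) = 9/29

Enumerate traces; 4 have nonzero weight after conditioning:
  (Y=2, X=0, U=0, Z=0, W=1) weight 1/54
  (Y=2, X=0, U=1, Z=0, W=1) weight 1/27
  (Y=2, X=1, U=0, Z=1, W=0) weight 1/80
  (Y=2, X=1, U=1, Z=1, W=0) weight 1/80
Group by W:
  weight(W=0) = 1/40
  weight(W=1) = 1/18
Total weight = 1/40 + 1/18 = 29/360
P(W=0 | obs) = 1/40 / 29/360 = 9/29
P(W=1 | obs) = 1/18 / 29/360 = 20/29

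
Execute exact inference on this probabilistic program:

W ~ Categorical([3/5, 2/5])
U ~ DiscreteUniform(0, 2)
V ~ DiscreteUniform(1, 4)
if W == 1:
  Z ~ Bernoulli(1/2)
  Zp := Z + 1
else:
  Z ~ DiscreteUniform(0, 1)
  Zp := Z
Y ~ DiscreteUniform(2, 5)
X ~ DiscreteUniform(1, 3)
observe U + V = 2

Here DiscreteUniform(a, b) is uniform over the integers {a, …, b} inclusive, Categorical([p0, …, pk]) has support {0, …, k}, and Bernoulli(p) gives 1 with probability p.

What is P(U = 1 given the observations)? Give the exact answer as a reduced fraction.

Enumerate traces; 96 have nonzero weight after conditioning:
  (W=0, U=0, V=2, Z=0, Y=2, X=1) weight 1/480
  (W=0, U=0, V=2, Z=0, Y=2, X=2) weight 1/480
  (W=0, U=0, V=2, Z=0, Y=2, X=3) weight 1/480
  (W=0, U=0, V=2, Z=0, Y=3, X=1) weight 1/480
  (W=0, U=0, V=2, Z=0, Y=3, X=2) weight 1/480
  (W=0, U=0, V=2, Z=0, Y=3, X=3) weight 1/480
  (W=0, U=0, V=2, Z=0, Y=4, X=1) weight 1/480
  (W=0, U=0, V=2, Z=0, Y=4, X=2) weight 1/480
  (W=0, U=1, V=1, Z=0, Y=2, X=1) weight 1/480
  … 87 more
Group by U:
  weight(U=0) = 1/12
  weight(U=1) = 1/12
Total weight = 1/12 + 1/12 = 1/6
P(U=0 | obs) = 1/12 / 1/6 = 1/2
P(U=1 | obs) = 1/12 / 1/6 = 1/2

P(U = 1 | obs) = 1/2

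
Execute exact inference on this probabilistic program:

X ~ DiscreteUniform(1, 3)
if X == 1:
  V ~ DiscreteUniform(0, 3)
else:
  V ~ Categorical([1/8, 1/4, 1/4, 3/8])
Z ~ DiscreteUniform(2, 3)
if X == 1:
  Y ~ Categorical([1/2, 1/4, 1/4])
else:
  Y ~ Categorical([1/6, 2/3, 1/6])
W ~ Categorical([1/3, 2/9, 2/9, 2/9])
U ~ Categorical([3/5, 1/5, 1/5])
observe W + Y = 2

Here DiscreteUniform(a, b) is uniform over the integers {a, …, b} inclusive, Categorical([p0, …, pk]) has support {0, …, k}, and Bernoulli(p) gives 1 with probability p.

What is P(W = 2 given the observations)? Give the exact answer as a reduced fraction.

P(W = 2 | obs) = 20/79

Enumerate traces; 216 have nonzero weight after conditioning:
  (X=1, V=0, Z=2, Y=0, W=2, U=0) weight 1/360
  (X=1, V=0, Z=2, Y=0, W=2, U=1) weight 1/1080
  (X=1, V=0, Z=2, Y=0, W=2, U=2) weight 1/1080
  (X=1, V=0, Z=2, Y=1, W=1, U=0) weight 1/720
  (X=1, V=0, Z=2, Y=1, W=1, U=1) weight 1/2160
  (X=1, V=0, Z=2, Y=1, W=1, U=2) weight 1/2160
  (X=1, V=0, Z=2, Y=2, W=0, U=0) weight 1/480
  (X=1, V=0, Z=2, Y=2, W=0, U=1) weight 1/1440
  … 208 more
Group by W:
  weight(W=0) = 7/108
  weight(W=1) = 19/162
  weight(W=2) = 5/81
Total weight = 7/108 + 19/162 + 5/81 = 79/324
P(W=0 | obs) = 7/108 / 79/324 = 21/79
P(W=1 | obs) = 19/162 / 79/324 = 38/79
P(W=2 | obs) = 5/81 / 79/324 = 20/79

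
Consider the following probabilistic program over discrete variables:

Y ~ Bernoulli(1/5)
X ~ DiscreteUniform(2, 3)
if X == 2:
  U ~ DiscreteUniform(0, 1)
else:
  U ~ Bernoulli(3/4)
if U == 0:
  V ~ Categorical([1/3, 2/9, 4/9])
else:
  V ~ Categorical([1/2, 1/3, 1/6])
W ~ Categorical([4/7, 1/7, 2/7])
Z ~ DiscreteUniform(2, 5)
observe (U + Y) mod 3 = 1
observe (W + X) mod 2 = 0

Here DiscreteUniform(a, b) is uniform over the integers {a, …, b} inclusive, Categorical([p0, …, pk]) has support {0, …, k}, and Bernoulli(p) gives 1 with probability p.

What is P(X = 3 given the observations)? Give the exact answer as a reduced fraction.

Enumerate traces; 72 have nonzero weight after conditioning:
  (Y=0, X=2, U=1, V=0, W=0, Z=2) weight 1/70
  (Y=0, X=2, U=1, V=0, W=0, Z=3) weight 1/70
  (Y=0, X=2, U=1, V=0, W=0, Z=4) weight 1/70
  (Y=0, X=2, U=1, V=0, W=0, Z=5) weight 1/70
  (Y=0, X=2, U=1, V=0, W=2, Z=2) weight 1/140
  (Y=0, X=2, U=1, V=0, W=2, Z=3) weight 1/140
  (Y=0, X=2, U=1, V=0, W=2, Z=4) weight 1/140
  (Y=0, X=2, U=1, V=0, W=2, Z=5) weight 1/140
  (Y=0, X=3, U=1, V=0, W=1, Z=2) weight 3/560
  … 63 more
Group by X:
  weight(X=2) = 3/14
  weight(X=3) = 13/280
Total weight = 3/14 + 13/280 = 73/280
P(X=2 | obs) = 3/14 / 73/280 = 60/73
P(X=3 | obs) = 13/280 / 73/280 = 13/73

P(X = 3 | obs) = 13/73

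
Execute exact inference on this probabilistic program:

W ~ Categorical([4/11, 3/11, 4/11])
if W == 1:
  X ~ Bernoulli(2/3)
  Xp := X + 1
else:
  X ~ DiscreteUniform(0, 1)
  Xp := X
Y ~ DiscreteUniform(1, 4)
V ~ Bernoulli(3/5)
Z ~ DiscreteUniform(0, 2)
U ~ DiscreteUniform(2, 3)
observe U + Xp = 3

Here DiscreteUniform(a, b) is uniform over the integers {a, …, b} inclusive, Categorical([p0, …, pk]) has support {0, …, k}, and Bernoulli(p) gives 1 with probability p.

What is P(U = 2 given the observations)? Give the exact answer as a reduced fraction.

P(U = 2 | obs) = 5/9

Enumerate traces; 120 have nonzero weight after conditioning:
  (W=0, X=0, Y=1, V=0, Z=0, U=3) weight 1/330
  (W=0, X=0, Y=1, V=0, Z=1, U=3) weight 1/330
  (W=0, X=0, Y=1, V=0, Z=2, U=3) weight 1/330
  (W=0, X=0, Y=1, V=1, Z=0, U=3) weight 1/220
  (W=0, X=0, Y=1, V=1, Z=1, U=3) weight 1/220
  (W=0, X=0, Y=1, V=1, Z=2, U=3) weight 1/220
  (W=0, X=0, Y=2, V=0, Z=0, U=3) weight 1/330
  (W=0, X=0, Y=2, V=0, Z=1, U=3) weight 1/330
  (W=0, X=1, Y=1, V=0, Z=0, U=2) weight 1/330
  … 111 more
Group by U:
  weight(U=2) = 5/22
  weight(U=3) = 2/11
Total weight = 5/22 + 2/11 = 9/22
P(U=2 | obs) = 5/22 / 9/22 = 5/9
P(U=3 | obs) = 2/11 / 9/22 = 4/9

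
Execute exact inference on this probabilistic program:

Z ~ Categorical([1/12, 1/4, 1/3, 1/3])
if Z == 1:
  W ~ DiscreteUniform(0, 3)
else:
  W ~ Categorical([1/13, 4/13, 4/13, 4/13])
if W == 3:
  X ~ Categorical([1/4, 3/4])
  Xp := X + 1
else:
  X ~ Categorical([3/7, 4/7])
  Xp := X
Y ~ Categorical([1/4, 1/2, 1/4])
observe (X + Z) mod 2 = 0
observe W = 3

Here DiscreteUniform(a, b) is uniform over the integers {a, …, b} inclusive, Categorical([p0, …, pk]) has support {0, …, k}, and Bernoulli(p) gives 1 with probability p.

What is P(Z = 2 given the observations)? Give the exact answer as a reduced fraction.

P(Z = 2 | obs) = 64/389

Enumerate traces; 12 have nonzero weight after conditioning:
  (Z=0, W=3, X=0, Y=0) weight 1/624
  (Z=0, W=3, X=0, Y=1) weight 1/312
  (Z=0, W=3, X=0, Y=2) weight 1/624
  (Z=1, W=3, X=1, Y=0) weight 3/256
  (Z=1, W=3, X=1, Y=1) weight 3/128
  (Z=1, W=3, X=1, Y=2) weight 3/256
  (Z=2, W=3, X=0, Y=0) weight 1/156
  (Z=2, W=3, X=0, Y=1) weight 1/78
  (Z=3, W=3, X=1, Y=0) weight 1/52
  … 3 more
Group by Z:
  weight(Z=0) = 1/156
  weight(Z=1) = 3/64
  weight(Z=2) = 1/39
  weight(Z=3) = 1/13
Total weight = 1/156 + 3/64 + 1/39 + 1/13 = 389/2496
P(Z=0 | obs) = 1/156 / 389/2496 = 16/389
P(Z=1 | obs) = 3/64 / 389/2496 = 117/389
P(Z=2 | obs) = 1/39 / 389/2496 = 64/389
P(Z=3 | obs) = 1/13 / 389/2496 = 192/389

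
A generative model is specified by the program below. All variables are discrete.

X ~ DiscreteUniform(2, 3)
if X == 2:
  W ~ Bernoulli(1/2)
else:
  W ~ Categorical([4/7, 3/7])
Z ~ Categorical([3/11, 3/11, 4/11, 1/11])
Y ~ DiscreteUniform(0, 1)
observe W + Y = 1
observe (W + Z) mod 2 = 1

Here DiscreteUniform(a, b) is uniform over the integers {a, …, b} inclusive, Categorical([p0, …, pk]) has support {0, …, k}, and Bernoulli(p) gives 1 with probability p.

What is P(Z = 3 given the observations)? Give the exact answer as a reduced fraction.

Enumerate traces; 8 have nonzero weight after conditioning:
  (X=2, W=0, Z=1, Y=1) weight 3/88
  (X=2, W=0, Z=3, Y=1) weight 1/88
  (X=2, W=1, Z=0, Y=0) weight 3/88
  (X=2, W=1, Z=2, Y=0) weight 1/22
  (X=3, W=0, Z=1, Y=1) weight 3/77
  (X=3, W=0, Z=3, Y=1) weight 1/77
  (X=3, W=1, Z=0, Y=0) weight 9/308
  (X=3, W=1, Z=2, Y=0) weight 3/77
Group by Z:
  weight(Z=0) = 39/616
  weight(Z=1) = 45/616
  weight(Z=2) = 13/154
  weight(Z=3) = 15/616
Total weight = 39/616 + 45/616 + 13/154 + 15/616 = 151/616
P(Z=0 | obs) = 39/616 / 151/616 = 39/151
P(Z=1 | obs) = 45/616 / 151/616 = 45/151
P(Z=2 | obs) = 13/154 / 151/616 = 52/151
P(Z=3 | obs) = 15/616 / 151/616 = 15/151

P(Z = 3 | obs) = 15/151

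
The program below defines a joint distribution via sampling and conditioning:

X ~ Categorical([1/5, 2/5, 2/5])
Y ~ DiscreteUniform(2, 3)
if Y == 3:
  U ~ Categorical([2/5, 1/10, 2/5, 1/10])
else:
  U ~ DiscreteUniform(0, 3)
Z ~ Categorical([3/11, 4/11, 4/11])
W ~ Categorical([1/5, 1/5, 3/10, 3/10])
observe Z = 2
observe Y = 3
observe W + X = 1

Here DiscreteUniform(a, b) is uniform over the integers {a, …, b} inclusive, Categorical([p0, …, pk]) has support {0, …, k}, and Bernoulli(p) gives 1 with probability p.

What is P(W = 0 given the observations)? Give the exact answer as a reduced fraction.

Enumerate traces; 8 have nonzero weight after conditioning:
  (X=0, Y=3, U=0, Z=2, W=1) weight 4/1375
  (X=0, Y=3, U=1, Z=2, W=1) weight 1/1375
  (X=0, Y=3, U=2, Z=2, W=1) weight 4/1375
  (X=0, Y=3, U=3, Z=2, W=1) weight 1/1375
  (X=1, Y=3, U=0, Z=2, W=0) weight 8/1375
  (X=1, Y=3, U=1, Z=2, W=0) weight 2/1375
  (X=1, Y=3, U=2, Z=2, W=0) weight 8/1375
  (X=1, Y=3, U=3, Z=2, W=0) weight 2/1375
Group by W:
  weight(W=0) = 4/275
  weight(W=1) = 2/275
Total weight = 4/275 + 2/275 = 6/275
P(W=0 | obs) = 4/275 / 6/275 = 2/3
P(W=1 | obs) = 2/275 / 6/275 = 1/3

P(W = 0 | obs) = 2/3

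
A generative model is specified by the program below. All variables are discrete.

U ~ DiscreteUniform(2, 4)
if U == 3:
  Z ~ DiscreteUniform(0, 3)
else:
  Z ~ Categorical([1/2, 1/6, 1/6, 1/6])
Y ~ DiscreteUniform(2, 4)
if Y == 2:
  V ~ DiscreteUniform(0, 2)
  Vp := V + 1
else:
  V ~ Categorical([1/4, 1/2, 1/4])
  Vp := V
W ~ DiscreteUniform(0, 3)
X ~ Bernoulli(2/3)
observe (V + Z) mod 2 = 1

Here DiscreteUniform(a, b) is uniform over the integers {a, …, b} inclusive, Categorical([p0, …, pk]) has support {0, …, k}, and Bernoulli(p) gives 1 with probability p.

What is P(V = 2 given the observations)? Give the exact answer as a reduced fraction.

P(V = 2 | obs) = 35/158

Enumerate traces; 432 have nonzero weight after conditioning:
  (U=2, Z=0, Y=2, V=1, W=0, X=0) weight 1/648
  (U=2, Z=0, Y=2, V=1, W=0, X=1) weight 1/324
  (U=2, Z=0, Y=2, V=1, W=1, X=0) weight 1/648
  (U=2, Z=0, Y=2, V=1, W=1, X=1) weight 1/324
  (U=2, Z=0, Y=2, V=1, W=2, X=0) weight 1/648
  (U=2, Z=0, Y=2, V=1, W=2, X=1) weight 1/324
  (U=2, Z=0, Y=2, V=1, W=3, X=0) weight 1/648
  (U=2, Z=0, Y=2, V=1, W=3, X=1) weight 1/324
  (U=2, Z=1, Y=2, V=0, W=0, X=0) weight 1/1944
  (U=2, Z=1, Y=2, V=2, W=0, X=0) weight 1/1944
  … 422 more
Group by V:
  weight(V=0) = 35/324
  weight(V=1) = 22/81
  weight(V=2) = 35/324
Total weight = 35/324 + 22/81 + 35/324 = 79/162
P(V=0 | obs) = 35/324 / 79/162 = 35/158
P(V=1 | obs) = 22/81 / 79/162 = 44/79
P(V=2 | obs) = 35/324 / 79/162 = 35/158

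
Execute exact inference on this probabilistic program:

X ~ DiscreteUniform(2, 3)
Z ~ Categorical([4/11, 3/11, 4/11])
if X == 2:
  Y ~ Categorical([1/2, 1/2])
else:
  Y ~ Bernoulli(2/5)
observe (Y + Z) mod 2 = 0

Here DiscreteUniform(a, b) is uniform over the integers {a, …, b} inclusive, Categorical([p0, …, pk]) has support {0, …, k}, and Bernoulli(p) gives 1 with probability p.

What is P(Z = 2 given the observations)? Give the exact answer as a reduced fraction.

Enumerate traces; 6 have nonzero weight after conditioning:
  (X=2, Z=0, Y=0) weight 1/11
  (X=2, Z=1, Y=1) weight 3/44
  (X=2, Z=2, Y=0) weight 1/11
  (X=3, Z=0, Y=0) weight 6/55
  (X=3, Z=1, Y=1) weight 3/55
  (X=3, Z=2, Y=0) weight 6/55
Group by Z:
  weight(Z=0) = 1/5
  weight(Z=1) = 27/220
  weight(Z=2) = 1/5
Total weight = 1/5 + 27/220 + 1/5 = 23/44
P(Z=0 | obs) = 1/5 / 23/44 = 44/115
P(Z=1 | obs) = 27/220 / 23/44 = 27/115
P(Z=2 | obs) = 1/5 / 23/44 = 44/115

P(Z = 2 | obs) = 44/115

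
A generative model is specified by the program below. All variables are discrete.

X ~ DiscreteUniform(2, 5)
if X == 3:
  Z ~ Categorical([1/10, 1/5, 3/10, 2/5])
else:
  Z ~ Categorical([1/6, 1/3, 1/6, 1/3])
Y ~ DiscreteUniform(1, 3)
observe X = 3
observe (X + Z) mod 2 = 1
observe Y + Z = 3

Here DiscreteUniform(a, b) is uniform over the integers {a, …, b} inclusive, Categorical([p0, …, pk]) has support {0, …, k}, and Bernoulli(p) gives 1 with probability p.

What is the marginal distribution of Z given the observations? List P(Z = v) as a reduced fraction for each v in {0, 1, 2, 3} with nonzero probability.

P(Z=0) = 1/4, P(Z=2) = 3/4

Enumerate traces; 2 have nonzero weight after conditioning:
  (X=3, Z=0, Y=3) weight 1/120
  (X=3, Z=2, Y=1) weight 1/40
Group by Z:
  weight(Z=0) = 1/120
  weight(Z=2) = 1/40
Total weight = 1/120 + 1/40 = 1/30
P(Z=0 | obs) = 1/120 / 1/30 = 1/4
P(Z=2 | obs) = 1/40 / 1/30 = 3/4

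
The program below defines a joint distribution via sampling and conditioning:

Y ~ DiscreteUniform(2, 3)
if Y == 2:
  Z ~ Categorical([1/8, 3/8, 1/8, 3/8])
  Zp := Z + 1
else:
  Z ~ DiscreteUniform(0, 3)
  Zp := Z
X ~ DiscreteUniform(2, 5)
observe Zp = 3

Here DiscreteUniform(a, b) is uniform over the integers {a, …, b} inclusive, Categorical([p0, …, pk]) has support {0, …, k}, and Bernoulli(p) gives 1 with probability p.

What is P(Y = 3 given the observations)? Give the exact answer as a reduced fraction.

P(Y = 3 | obs) = 2/3

Enumerate traces; 8 have nonzero weight after conditioning:
  (Y=2, Z=2, X=2) weight 1/64
  (Y=2, Z=2, X=3) weight 1/64
  (Y=2, Z=2, X=4) weight 1/64
  (Y=2, Z=2, X=5) weight 1/64
  (Y=3, Z=3, X=2) weight 1/32
  (Y=3, Z=3, X=3) weight 1/32
  (Y=3, Z=3, X=4) weight 1/32
  (Y=3, Z=3, X=5) weight 1/32
Group by Y:
  weight(Y=2) = 1/16
  weight(Y=3) = 1/8
Total weight = 1/16 + 1/8 = 3/16
P(Y=2 | obs) = 1/16 / 3/16 = 1/3
P(Y=3 | obs) = 1/8 / 3/16 = 2/3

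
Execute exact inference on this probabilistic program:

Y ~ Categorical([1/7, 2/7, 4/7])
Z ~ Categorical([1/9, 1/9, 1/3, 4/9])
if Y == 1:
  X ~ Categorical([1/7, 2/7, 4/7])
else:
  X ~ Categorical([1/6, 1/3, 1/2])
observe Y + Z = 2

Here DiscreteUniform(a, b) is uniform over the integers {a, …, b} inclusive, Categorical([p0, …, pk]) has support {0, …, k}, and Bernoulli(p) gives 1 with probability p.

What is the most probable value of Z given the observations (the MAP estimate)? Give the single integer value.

argmax_v P(Z = v | obs) = 0

Enumerate traces; 9 have nonzero weight after conditioning:
  (Y=0, Z=2, X=0) weight 1/126
  (Y=0, Z=2, X=1) weight 1/63
  (Y=0, Z=2, X=2) weight 1/42
  (Y=1, Z=1, X=0) weight 2/441
  (Y=1, Z=1, X=1) weight 4/441
  (Y=1, Z=1, X=2) weight 8/441
  (Y=2, Z=0, X=0) weight 2/189
  (Y=2, Z=0, X=1) weight 4/189
  … 1 more
Group by Z:
  weight(Z=0) = 4/63
  weight(Z=1) = 2/63
  weight(Z=2) = 1/21
Total weight = 4/63 + 2/63 + 1/21 = 1/7
P(Z=0 | obs) = 4/63 / 1/7 = 4/9
P(Z=1 | obs) = 2/63 / 1/7 = 2/9
P(Z=2 | obs) = 1/21 / 1/7 = 1/3
argmax = 0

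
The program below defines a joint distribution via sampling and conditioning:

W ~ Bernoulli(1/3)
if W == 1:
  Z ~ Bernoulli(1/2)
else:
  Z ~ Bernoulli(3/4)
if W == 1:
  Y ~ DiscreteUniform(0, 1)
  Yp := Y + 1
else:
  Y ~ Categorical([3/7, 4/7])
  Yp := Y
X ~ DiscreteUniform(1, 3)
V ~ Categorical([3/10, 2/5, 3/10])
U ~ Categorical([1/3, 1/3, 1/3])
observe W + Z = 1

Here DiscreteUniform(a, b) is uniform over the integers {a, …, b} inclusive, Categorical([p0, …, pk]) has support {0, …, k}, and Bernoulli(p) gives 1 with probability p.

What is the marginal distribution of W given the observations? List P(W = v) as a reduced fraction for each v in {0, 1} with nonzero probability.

P(W=0) = 3/4, P(W=1) = 1/4

Enumerate traces; 108 have nonzero weight after conditioning:
  (W=0, Z=1, Y=0, X=1, V=0, U=0) weight 1/140
  (W=0, Z=1, Y=0, X=1, V=0, U=1) weight 1/140
  (W=0, Z=1, Y=0, X=1, V=0, U=2) weight 1/140
  (W=0, Z=1, Y=0, X=1, V=1, U=0) weight 1/105
  (W=0, Z=1, Y=0, X=1, V=1, U=1) weight 1/105
  (W=0, Z=1, Y=0, X=1, V=1, U=2) weight 1/105
  (W=0, Z=1, Y=0, X=1, V=2, U=0) weight 1/140
  (W=0, Z=1, Y=0, X=1, V=2, U=1) weight 1/140
  (W=1, Z=0, Y=0, X=1, V=0, U=0) weight 1/360
  … 99 more
Group by W:
  weight(W=0) = 1/2
  weight(W=1) = 1/6
Total weight = 1/2 + 1/6 = 2/3
P(W=0 | obs) = 1/2 / 2/3 = 3/4
P(W=1 | obs) = 1/6 / 2/3 = 1/4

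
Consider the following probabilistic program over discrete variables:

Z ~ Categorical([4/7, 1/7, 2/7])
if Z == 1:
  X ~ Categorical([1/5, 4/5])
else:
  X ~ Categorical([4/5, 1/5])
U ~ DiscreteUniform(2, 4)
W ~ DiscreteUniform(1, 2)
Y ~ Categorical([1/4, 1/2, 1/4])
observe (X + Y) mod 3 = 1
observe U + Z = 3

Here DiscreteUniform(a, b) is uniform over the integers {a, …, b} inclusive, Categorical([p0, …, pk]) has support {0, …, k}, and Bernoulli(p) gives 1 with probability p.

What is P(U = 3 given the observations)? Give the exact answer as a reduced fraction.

P(U = 3 | obs) = 6/7

Enumerate traces; 8 have nonzero weight after conditioning:
  (Z=0, X=0, U=3, W=1, Y=1) weight 4/105
  (Z=0, X=0, U=3, W=2, Y=1) weight 4/105
  (Z=0, X=1, U=3, W=1, Y=0) weight 1/210
  (Z=0, X=1, U=3, W=2, Y=0) weight 1/210
  (Z=1, X=0, U=2, W=1, Y=1) weight 1/420
  (Z=1, X=0, U=2, W=2, Y=1) weight 1/420
  (Z=1, X=1, U=2, W=1, Y=0) weight 1/210
  (Z=1, X=1, U=2, W=2, Y=0) weight 1/210
Group by U:
  weight(U=2) = 1/70
  weight(U=3) = 3/35
Total weight = 1/70 + 3/35 = 1/10
P(U=2 | obs) = 1/70 / 1/10 = 1/7
P(U=3 | obs) = 3/35 / 1/10 = 6/7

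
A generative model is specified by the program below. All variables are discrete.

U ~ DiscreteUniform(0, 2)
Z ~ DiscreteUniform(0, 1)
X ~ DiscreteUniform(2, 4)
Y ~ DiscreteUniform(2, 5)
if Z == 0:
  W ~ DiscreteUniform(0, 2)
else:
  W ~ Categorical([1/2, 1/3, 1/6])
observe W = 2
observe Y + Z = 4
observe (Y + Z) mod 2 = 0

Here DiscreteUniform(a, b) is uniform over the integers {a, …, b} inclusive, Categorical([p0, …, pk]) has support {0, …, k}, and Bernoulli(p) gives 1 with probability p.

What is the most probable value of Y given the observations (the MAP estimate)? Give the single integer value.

argmax_v P(Y = v | obs) = 4

Enumerate traces; 18 have nonzero weight after conditioning:
  (U=0, Z=0, X=2, Y=4, W=2) weight 1/216
  (U=0, Z=0, X=3, Y=4, W=2) weight 1/216
  (U=0, Z=0, X=4, Y=4, W=2) weight 1/216
  (U=0, Z=1, X=2, Y=3, W=2) weight 1/432
  (U=0, Z=1, X=3, Y=3, W=2) weight 1/432
  (U=0, Z=1, X=4, Y=3, W=2) weight 1/432
  (U=1, Z=0, X=2, Y=4, W=2) weight 1/216
  (U=1, Z=0, X=3, Y=4, W=2) weight 1/216
  … 10 more
Group by Y:
  weight(Y=3) = 1/48
  weight(Y=4) = 1/24
Total weight = 1/48 + 1/24 = 1/16
P(Y=3 | obs) = 1/48 / 1/16 = 1/3
P(Y=4 | obs) = 1/24 / 1/16 = 2/3
argmax = 4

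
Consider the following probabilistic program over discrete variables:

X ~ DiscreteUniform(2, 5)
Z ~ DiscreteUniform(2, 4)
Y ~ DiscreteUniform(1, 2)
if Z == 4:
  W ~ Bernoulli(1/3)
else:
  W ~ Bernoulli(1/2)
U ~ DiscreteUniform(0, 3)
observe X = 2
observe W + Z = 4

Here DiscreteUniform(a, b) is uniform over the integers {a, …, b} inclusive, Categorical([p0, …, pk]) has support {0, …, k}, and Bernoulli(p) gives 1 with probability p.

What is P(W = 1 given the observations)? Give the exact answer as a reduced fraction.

P(W = 1 | obs) = 3/7

Enumerate traces; 16 have nonzero weight after conditioning:
  (X=2, Z=3, Y=1, W=1, U=0) weight 1/192
  (X=2, Z=3, Y=1, W=1, U=1) weight 1/192
  (X=2, Z=3, Y=1, W=1, U=2) weight 1/192
  (X=2, Z=3, Y=1, W=1, U=3) weight 1/192
  (X=2, Z=3, Y=2, W=1, U=0) weight 1/192
  (X=2, Z=3, Y=2, W=1, U=1) weight 1/192
  (X=2, Z=3, Y=2, W=1, U=2) weight 1/192
  (X=2, Z=3, Y=2, W=1, U=3) weight 1/192
  (X=2, Z=4, Y=1, W=0, U=0) weight 1/144
  … 7 more
Group by W:
  weight(W=0) = 1/18
  weight(W=1) = 1/24
Total weight = 1/18 + 1/24 = 7/72
P(W=0 | obs) = 1/18 / 7/72 = 4/7
P(W=1 | obs) = 1/24 / 7/72 = 3/7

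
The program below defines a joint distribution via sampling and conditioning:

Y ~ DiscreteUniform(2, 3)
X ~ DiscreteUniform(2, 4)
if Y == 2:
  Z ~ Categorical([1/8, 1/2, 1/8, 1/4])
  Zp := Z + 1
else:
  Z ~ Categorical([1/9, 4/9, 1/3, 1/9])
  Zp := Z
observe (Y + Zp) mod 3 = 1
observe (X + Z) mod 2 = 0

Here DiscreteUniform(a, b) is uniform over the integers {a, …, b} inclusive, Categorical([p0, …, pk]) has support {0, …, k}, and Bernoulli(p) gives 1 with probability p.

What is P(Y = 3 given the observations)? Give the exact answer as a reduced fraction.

Enumerate traces; 2 have nonzero weight after conditioning:
  (Y=2, X=3, Z=1) weight 1/12
  (Y=3, X=3, Z=1) weight 2/27
Group by Y:
  weight(Y=2) = 1/12
  weight(Y=3) = 2/27
Total weight = 1/12 + 2/27 = 17/108
P(Y=2 | obs) = 1/12 / 17/108 = 9/17
P(Y=3 | obs) = 2/27 / 17/108 = 8/17

P(Y = 3 | obs) = 8/17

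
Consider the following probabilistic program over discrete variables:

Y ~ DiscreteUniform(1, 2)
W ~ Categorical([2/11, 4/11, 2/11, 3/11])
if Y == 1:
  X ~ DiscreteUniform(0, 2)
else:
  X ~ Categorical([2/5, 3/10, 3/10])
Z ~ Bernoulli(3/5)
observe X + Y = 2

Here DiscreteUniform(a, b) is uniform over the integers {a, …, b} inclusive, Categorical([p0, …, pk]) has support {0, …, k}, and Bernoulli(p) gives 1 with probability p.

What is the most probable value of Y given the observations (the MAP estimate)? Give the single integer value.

argmax_v P(Y = v | obs) = 2

Enumerate traces; 16 have nonzero weight after conditioning:
  (Y=1, W=0, X=1, Z=0) weight 2/165
  (Y=1, W=0, X=1, Z=1) weight 1/55
  (Y=1, W=1, X=1, Z=0) weight 4/165
  (Y=1, W=1, X=1, Z=1) weight 2/55
  (Y=1, W=2, X=1, Z=0) weight 2/165
  (Y=1, W=2, X=1, Z=1) weight 1/55
  (Y=1, W=3, X=1, Z=0) weight 1/55
  (Y=1, W=3, X=1, Z=1) weight 3/110
  (Y=2, W=0, X=0, Z=0) weight 4/275
  … 7 more
Group by Y:
  weight(Y=1) = 1/6
  weight(Y=2) = 1/5
Total weight = 1/6 + 1/5 = 11/30
P(Y=1 | obs) = 1/6 / 11/30 = 5/11
P(Y=2 | obs) = 1/5 / 11/30 = 6/11
argmax = 2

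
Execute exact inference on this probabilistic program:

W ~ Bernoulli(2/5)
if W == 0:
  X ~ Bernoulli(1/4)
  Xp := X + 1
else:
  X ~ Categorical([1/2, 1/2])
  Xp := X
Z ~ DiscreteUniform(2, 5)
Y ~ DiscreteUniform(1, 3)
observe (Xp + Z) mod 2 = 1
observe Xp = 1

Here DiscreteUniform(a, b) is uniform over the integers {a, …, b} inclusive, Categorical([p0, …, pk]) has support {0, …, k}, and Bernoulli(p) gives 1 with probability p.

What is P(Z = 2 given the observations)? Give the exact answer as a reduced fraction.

Enumerate traces; 12 have nonzero weight after conditioning:
  (W=0, X=0, Z=2, Y=1) weight 3/80
  (W=0, X=0, Z=2, Y=2) weight 3/80
  (W=0, X=0, Z=2, Y=3) weight 3/80
  (W=0, X=0, Z=4, Y=1) weight 3/80
  (W=0, X=0, Z=4, Y=2) weight 3/80
  (W=0, X=0, Z=4, Y=3) weight 3/80
  (W=1, X=1, Z=2, Y=1) weight 1/60
  (W=1, X=1, Z=2, Y=2) weight 1/60
  … 4 more
Group by Z:
  weight(Z=2) = 13/80
  weight(Z=4) = 13/80
Total weight = 13/80 + 13/80 = 13/40
P(Z=2 | obs) = 13/80 / 13/40 = 1/2
P(Z=4 | obs) = 13/80 / 13/40 = 1/2

P(Z = 2 | obs) = 1/2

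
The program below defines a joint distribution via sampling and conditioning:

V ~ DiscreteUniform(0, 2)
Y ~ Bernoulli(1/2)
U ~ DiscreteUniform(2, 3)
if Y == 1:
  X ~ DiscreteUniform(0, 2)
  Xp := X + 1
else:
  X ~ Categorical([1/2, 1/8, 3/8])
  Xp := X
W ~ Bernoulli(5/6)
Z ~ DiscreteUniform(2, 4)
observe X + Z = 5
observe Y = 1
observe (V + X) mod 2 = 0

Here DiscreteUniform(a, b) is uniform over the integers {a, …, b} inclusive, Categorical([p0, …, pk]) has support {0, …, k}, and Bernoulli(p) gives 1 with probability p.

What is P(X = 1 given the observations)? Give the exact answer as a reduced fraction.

Enumerate traces; 12 have nonzero weight after conditioning:
  (V=0, Y=1, U=2, X=2, W=0, Z=3) weight 1/648
  (V=0, Y=1, U=2, X=2, W=1, Z=3) weight 5/648
  (V=0, Y=1, U=3, X=2, W=0, Z=3) weight 1/648
  (V=0, Y=1, U=3, X=2, W=1, Z=3) weight 5/648
  (V=1, Y=1, U=2, X=1, W=0, Z=4) weight 1/648
  (V=1, Y=1, U=2, X=1, W=1, Z=4) weight 5/648
  (V=1, Y=1, U=3, X=1, W=0, Z=4) weight 1/648
  (V=1, Y=1, U=3, X=1, W=1, Z=4) weight 5/648
  … 4 more
Group by X:
  weight(X=1) = 1/54
  weight(X=2) = 1/27
Total weight = 1/54 + 1/27 = 1/18
P(X=1 | obs) = 1/54 / 1/18 = 1/3
P(X=2 | obs) = 1/27 / 1/18 = 2/3

P(X = 1 | obs) = 1/3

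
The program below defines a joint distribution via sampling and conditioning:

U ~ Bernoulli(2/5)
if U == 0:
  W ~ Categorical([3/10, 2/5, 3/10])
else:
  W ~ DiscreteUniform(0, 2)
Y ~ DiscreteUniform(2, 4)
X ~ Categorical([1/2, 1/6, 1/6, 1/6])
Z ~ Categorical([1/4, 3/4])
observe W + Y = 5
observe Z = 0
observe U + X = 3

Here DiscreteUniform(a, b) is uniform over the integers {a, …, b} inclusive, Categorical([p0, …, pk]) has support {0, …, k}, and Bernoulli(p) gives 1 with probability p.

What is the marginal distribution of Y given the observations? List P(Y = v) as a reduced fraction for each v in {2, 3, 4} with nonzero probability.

P(Y=3) = 47/103, P(Y=4) = 56/103

Enumerate traces; 4 have nonzero weight after conditioning:
  (U=0, W=1, Y=4, X=3, Z=0) weight 1/300
  (U=0, W=2, Y=3, X=3, Z=0) weight 1/400
  (U=1, W=1, Y=4, X=2, Z=0) weight 1/540
  (U=1, W=2, Y=3, X=2, Z=0) weight 1/540
Group by Y:
  weight(Y=3) = 47/10800
  weight(Y=4) = 7/1350
Total weight = 47/10800 + 7/1350 = 103/10800
P(Y=3 | obs) = 47/10800 / 103/10800 = 47/103
P(Y=4 | obs) = 7/1350 / 103/10800 = 56/103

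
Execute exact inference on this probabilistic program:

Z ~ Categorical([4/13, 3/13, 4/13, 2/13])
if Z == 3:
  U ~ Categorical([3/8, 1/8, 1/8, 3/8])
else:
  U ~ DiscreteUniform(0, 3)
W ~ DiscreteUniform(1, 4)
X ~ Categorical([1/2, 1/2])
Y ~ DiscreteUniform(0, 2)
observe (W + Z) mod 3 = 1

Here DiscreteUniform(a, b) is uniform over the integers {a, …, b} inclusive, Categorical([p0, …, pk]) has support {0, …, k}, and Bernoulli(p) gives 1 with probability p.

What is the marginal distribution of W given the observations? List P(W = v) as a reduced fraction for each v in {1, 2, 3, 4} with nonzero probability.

Enumerate traces; 144 have nonzero weight after conditioning:
  (Z=0, U=0, W=1, X=0, Y=0) weight 1/312
  (Z=0, U=0, W=1, X=0, Y=1) weight 1/312
  (Z=0, U=0, W=1, X=0, Y=2) weight 1/312
  (Z=0, U=0, W=1, X=1, Y=0) weight 1/312
  (Z=0, U=0, W=1, X=1, Y=1) weight 1/312
  (Z=0, U=0, W=1, X=1, Y=2) weight 1/312
  (Z=0, U=0, W=4, X=0, Y=0) weight 1/312
  (Z=0, U=0, W=4, X=0, Y=1) weight 1/312
  (Z=1, U=0, W=3, X=0, Y=0) weight 1/416
  (Z=2, U=0, W=2, X=0, Y=0) weight 1/312
  … 134 more
Group by W:
  weight(W=1) = 3/26
  weight(W=2) = 1/13
  weight(W=3) = 3/52
  weight(W=4) = 3/26
Total weight = 3/26 + 1/13 + 3/52 + 3/26 = 19/52
P(W=1 | obs) = 3/26 / 19/52 = 6/19
P(W=2 | obs) = 1/13 / 19/52 = 4/19
P(W=3 | obs) = 3/52 / 19/52 = 3/19
P(W=4 | obs) = 3/26 / 19/52 = 6/19

P(W=1) = 6/19, P(W=2) = 4/19, P(W=3) = 3/19, P(W=4) = 6/19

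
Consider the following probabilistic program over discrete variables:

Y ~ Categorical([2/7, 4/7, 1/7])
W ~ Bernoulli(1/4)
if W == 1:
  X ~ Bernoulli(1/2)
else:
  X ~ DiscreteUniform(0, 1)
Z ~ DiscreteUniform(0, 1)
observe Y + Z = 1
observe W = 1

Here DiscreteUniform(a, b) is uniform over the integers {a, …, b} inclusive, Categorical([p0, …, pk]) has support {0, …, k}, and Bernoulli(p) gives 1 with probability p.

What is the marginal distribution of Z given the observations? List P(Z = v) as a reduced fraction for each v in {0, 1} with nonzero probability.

P(Z=0) = 2/3, P(Z=1) = 1/3

Enumerate traces; 4 have nonzero weight after conditioning:
  (Y=0, W=1, X=0, Z=1) weight 1/56
  (Y=0, W=1, X=1, Z=1) weight 1/56
  (Y=1, W=1, X=0, Z=0) weight 1/28
  (Y=1, W=1, X=1, Z=0) weight 1/28
Group by Z:
  weight(Z=0) = 1/14
  weight(Z=1) = 1/28
Total weight = 1/14 + 1/28 = 3/28
P(Z=0 | obs) = 1/14 / 3/28 = 2/3
P(Z=1 | obs) = 1/28 / 3/28 = 1/3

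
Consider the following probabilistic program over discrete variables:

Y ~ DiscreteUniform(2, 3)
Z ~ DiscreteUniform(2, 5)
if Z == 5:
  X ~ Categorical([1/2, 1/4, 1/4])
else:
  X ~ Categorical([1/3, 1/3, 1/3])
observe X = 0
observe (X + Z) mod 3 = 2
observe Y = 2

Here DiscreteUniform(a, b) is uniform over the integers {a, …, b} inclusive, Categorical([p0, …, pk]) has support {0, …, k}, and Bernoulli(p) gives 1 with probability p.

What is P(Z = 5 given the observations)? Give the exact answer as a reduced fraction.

P(Z = 5 | obs) = 3/5

Enumerate traces; 2 have nonzero weight after conditioning:
  (Y=2, Z=2, X=0) weight 1/24
  (Y=2, Z=5, X=0) weight 1/16
Group by Z:
  weight(Z=2) = 1/24
  weight(Z=5) = 1/16
Total weight = 1/24 + 1/16 = 5/48
P(Z=2 | obs) = 1/24 / 5/48 = 2/5
P(Z=5 | obs) = 1/16 / 5/48 = 3/5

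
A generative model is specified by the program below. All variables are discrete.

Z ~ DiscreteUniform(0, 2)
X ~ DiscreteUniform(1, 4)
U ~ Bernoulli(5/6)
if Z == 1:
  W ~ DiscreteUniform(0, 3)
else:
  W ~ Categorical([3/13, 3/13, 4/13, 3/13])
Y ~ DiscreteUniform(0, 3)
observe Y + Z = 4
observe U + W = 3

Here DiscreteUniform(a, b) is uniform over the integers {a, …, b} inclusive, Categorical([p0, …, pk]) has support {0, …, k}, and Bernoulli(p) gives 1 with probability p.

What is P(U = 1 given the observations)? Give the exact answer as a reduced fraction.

P(U = 1 | obs) = 29/34

Enumerate traces; 16 have nonzero weight after conditioning:
  (Z=1, X=1, U=0, W=3, Y=3) weight 1/1152
  (Z=1, X=1, U=1, W=2, Y=3) weight 5/1152
  (Z=1, X=2, U=0, W=3, Y=3) weight 1/1152
  (Z=1, X=2, U=1, W=2, Y=3) weight 5/1152
  (Z=1, X=3, U=0, W=3, Y=3) weight 1/1152
  (Z=1, X=3, U=1, W=2, Y=3) weight 5/1152
  (Z=1, X=4, U=0, W=3, Y=3) weight 1/1152
  (Z=1, X=4, U=1, W=2, Y=3) weight 5/1152
  … 8 more
Group by U:
  weight(U=0) = 25/3744
  weight(U=1) = 145/3744
Total weight = 25/3744 + 145/3744 = 85/1872
P(U=0 | obs) = 25/3744 / 85/1872 = 5/34
P(U=1 | obs) = 145/3744 / 85/1872 = 29/34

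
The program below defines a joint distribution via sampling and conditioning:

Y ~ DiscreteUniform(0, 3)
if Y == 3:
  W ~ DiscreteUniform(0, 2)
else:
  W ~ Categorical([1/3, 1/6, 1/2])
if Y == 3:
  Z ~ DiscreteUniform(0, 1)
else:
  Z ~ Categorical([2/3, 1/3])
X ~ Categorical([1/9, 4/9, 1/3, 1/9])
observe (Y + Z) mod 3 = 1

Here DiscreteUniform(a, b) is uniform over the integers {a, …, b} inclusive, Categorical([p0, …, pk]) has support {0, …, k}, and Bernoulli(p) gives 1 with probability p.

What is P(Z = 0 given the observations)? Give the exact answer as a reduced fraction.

Enumerate traces; 36 have nonzero weight after conditioning:
  (Y=0, W=0, Z=1, X=0) weight 1/324
  (Y=0, W=0, Z=1, X=1) weight 1/81
  (Y=0, W=0, Z=1, X=2) weight 1/108
  (Y=0, W=0, Z=1, X=3) weight 1/324
  (Y=0, W=1, Z=1, X=0) weight 1/648
  (Y=0, W=1, Z=1, X=1) weight 1/162
  (Y=0, W=1, Z=1, X=2) weight 1/216
  (Y=0, W=1, Z=1, X=3) weight 1/648
  (Y=1, W=0, Z=0, X=0) weight 1/162
  … 27 more
Group by Z:
  weight(Z=0) = 1/6
  weight(Z=1) = 5/24
Total weight = 1/6 + 5/24 = 3/8
P(Z=0 | obs) = 1/6 / 3/8 = 4/9
P(Z=1 | obs) = 5/24 / 3/8 = 5/9

P(Z = 0 | obs) = 4/9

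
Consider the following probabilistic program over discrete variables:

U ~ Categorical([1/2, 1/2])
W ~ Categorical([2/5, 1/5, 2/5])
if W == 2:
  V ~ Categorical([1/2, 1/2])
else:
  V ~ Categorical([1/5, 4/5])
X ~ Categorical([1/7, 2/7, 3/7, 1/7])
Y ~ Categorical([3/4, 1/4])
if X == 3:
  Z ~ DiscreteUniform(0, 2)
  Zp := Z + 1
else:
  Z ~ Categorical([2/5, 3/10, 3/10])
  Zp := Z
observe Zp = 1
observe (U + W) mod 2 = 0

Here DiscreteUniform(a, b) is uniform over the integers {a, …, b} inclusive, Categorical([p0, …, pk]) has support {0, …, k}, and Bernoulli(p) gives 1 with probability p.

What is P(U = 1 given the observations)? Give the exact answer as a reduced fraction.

Enumerate traces; 48 have nonzero weight after conditioning:
  (U=0, W=0, V=0, X=0, Y=0, Z=1) weight 9/7000
  (U=0, W=0, V=0, X=0, Y=1, Z=1) weight 3/7000
  (U=0, W=0, V=0, X=1, Y=0, Z=1) weight 9/3500
  (U=0, W=0, V=0, X=1, Y=1, Z=1) weight 3/3500
  (U=0, W=0, V=0, X=2, Y=0, Z=1) weight 27/7000
  (U=0, W=0, V=0, X=2, Y=1, Z=1) weight 9/7000
  (U=0, W=0, V=0, X=3, Y=0, Z=0) weight 1/700
  (U=0, W=0, V=0, X=3, Y=1, Z=0) weight 1/2100
  (U=1, W=1, V=0, X=0, Y=0, Z=1) weight 9/14000
  … 39 more
Group by U:
  weight(U=0) = 64/525
  weight(U=1) = 16/525
Total weight = 64/525 + 16/525 = 16/105
P(U=0 | obs) = 64/525 / 16/105 = 4/5
P(U=1 | obs) = 16/525 / 16/105 = 1/5

P(U = 1 | obs) = 1/5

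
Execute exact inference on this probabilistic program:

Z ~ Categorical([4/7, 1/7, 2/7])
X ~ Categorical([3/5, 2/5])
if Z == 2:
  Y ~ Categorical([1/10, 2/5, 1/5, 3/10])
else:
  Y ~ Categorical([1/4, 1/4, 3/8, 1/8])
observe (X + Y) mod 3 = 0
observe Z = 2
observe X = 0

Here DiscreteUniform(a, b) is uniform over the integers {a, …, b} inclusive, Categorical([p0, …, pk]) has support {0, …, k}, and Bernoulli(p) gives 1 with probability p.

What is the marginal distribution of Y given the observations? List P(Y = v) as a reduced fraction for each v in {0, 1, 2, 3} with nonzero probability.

Enumerate traces; 2 have nonzero weight after conditioning:
  (Z=2, X=0, Y=0) weight 3/175
  (Z=2, X=0, Y=3) weight 9/175
Group by Y:
  weight(Y=0) = 3/175
  weight(Y=3) = 9/175
Total weight = 3/175 + 9/175 = 12/175
P(Y=0 | obs) = 3/175 / 12/175 = 1/4
P(Y=3 | obs) = 9/175 / 12/175 = 3/4

P(Y=0) = 1/4, P(Y=3) = 3/4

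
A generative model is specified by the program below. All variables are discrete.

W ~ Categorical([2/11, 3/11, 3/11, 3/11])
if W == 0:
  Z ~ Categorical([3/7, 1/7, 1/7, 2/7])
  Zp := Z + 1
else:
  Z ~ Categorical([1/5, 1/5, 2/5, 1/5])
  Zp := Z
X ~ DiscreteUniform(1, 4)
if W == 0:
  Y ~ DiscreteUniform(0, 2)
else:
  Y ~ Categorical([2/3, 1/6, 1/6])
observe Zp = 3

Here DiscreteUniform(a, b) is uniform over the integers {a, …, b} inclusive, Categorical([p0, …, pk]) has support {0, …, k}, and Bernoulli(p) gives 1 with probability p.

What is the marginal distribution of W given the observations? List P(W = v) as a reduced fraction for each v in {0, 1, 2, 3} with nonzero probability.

P(W=0) = 10/73, P(W=1) = 21/73, P(W=2) = 21/73, P(W=3) = 21/73

Enumerate traces; 48 have nonzero weight after conditioning:
  (W=0, Z=2, X=1, Y=0) weight 1/462
  (W=0, Z=2, X=1, Y=1) weight 1/462
  (W=0, Z=2, X=1, Y=2) weight 1/462
  (W=0, Z=2, X=2, Y=0) weight 1/462
  (W=0, Z=2, X=2, Y=1) weight 1/462
  (W=0, Z=2, X=2, Y=2) weight 1/462
  (W=0, Z=2, X=3, Y=0) weight 1/462
  (W=0, Z=2, X=3, Y=1) weight 1/462
  (W=1, Z=3, X=1, Y=0) weight 1/110
  (W=2, Z=3, X=1, Y=0) weight 1/110
  … 38 more
Group by W:
  weight(W=0) = 2/77
  weight(W=1) = 3/55
  weight(W=2) = 3/55
  weight(W=3) = 3/55
Total weight = 2/77 + 3/55 + 3/55 + 3/55 = 73/385
P(W=0 | obs) = 2/77 / 73/385 = 10/73
P(W=1 | obs) = 3/55 / 73/385 = 21/73
P(W=2 | obs) = 3/55 / 73/385 = 21/73
P(W=3 | obs) = 3/55 / 73/385 = 21/73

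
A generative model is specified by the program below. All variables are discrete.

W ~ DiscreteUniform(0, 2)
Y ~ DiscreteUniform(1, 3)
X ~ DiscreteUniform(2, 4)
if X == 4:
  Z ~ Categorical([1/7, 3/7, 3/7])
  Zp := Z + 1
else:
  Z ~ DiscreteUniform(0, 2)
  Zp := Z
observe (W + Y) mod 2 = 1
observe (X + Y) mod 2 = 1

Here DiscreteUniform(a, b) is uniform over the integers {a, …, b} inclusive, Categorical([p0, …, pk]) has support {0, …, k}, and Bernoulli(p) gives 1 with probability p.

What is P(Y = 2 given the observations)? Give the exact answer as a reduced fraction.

P(Y = 2 | obs) = 1/9

Enumerate traces; 27 have nonzero weight after conditioning:
  (W=0, Y=1, X=2, Z=0) weight 1/81
  (W=0, Y=1, X=2, Z=1) weight 1/81
  (W=0, Y=1, X=2, Z=2) weight 1/81
  (W=0, Y=1, X=4, Z=0) weight 1/189
  (W=0, Y=1, X=4, Z=1) weight 1/63
  (W=0, Y=1, X=4, Z=2) weight 1/63
  (W=0, Y=3, X=2, Z=0) weight 1/81
  (W=0, Y=3, X=2, Z=1) weight 1/81
  (W=1, Y=2, X=3, Z=0) weight 1/81
  … 18 more
Group by Y:
  weight(Y=1) = 4/27
  weight(Y=2) = 1/27
  weight(Y=3) = 4/27
Total weight = 4/27 + 1/27 + 4/27 = 1/3
P(Y=1 | obs) = 4/27 / 1/3 = 4/9
P(Y=2 | obs) = 1/27 / 1/3 = 1/9
P(Y=3 | obs) = 4/27 / 1/3 = 4/9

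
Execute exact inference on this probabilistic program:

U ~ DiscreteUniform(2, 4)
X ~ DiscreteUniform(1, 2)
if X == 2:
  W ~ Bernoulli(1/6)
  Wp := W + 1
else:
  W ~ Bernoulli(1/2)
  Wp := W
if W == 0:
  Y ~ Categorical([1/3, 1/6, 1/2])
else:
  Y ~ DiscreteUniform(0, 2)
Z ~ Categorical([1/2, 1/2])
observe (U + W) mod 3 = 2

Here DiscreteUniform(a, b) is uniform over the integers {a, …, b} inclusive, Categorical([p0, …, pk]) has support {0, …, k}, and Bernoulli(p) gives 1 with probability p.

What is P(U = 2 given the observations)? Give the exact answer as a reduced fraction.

Enumerate traces; 24 have nonzero weight after conditioning:
  (U=2, X=1, W=0, Y=0, Z=0) weight 1/72
  (U=2, X=1, W=0, Y=0, Z=1) weight 1/72
  (U=2, X=1, W=0, Y=1, Z=0) weight 1/144
  (U=2, X=1, W=0, Y=1, Z=1) weight 1/144
  (U=2, X=1, W=0, Y=2, Z=0) weight 1/48
  (U=2, X=1, W=0, Y=2, Z=1) weight 1/48
  (U=2, X=2, W=0, Y=0, Z=0) weight 5/216
  (U=2, X=2, W=0, Y=0, Z=1) weight 5/216
  (U=4, X=1, W=1, Y=0, Z=0) weight 1/72
  … 15 more
Group by U:
  weight(U=2) = 2/9
  weight(U=4) = 1/9
Total weight = 2/9 + 1/9 = 1/3
P(U=2 | obs) = 2/9 / 1/3 = 2/3
P(U=4 | obs) = 1/9 / 1/3 = 1/3

P(U = 2 | obs) = 2/3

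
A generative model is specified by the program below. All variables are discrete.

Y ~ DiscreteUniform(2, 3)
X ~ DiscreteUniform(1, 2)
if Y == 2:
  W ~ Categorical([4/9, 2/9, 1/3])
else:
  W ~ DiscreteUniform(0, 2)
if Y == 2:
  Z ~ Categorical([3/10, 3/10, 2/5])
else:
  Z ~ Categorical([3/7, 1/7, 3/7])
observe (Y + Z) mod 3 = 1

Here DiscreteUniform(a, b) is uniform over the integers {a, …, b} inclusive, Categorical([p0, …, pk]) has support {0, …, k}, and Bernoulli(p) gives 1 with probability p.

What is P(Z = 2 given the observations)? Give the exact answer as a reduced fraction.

Enumerate traces; 12 have nonzero weight after conditioning:
  (Y=2, X=1, W=0, Z=2) weight 2/45
  (Y=2, X=1, W=1, Z=2) weight 1/45
  (Y=2, X=1, W=2, Z=2) weight 1/30
  (Y=2, X=2, W=0, Z=2) weight 2/45
  (Y=2, X=2, W=1, Z=2) weight 1/45
  (Y=2, X=2, W=2, Z=2) weight 1/30
  (Y=3, X=1, W=0, Z=1) weight 1/84
  (Y=3, X=1, W=1, Z=1) weight 1/84
  … 4 more
Group by Z:
  weight(Z=1) = 1/14
  weight(Z=2) = 1/5
Total weight = 1/14 + 1/5 = 19/70
P(Z=1 | obs) = 1/14 / 19/70 = 5/19
P(Z=2 | obs) = 1/5 / 19/70 = 14/19

P(Z = 2 | obs) = 14/19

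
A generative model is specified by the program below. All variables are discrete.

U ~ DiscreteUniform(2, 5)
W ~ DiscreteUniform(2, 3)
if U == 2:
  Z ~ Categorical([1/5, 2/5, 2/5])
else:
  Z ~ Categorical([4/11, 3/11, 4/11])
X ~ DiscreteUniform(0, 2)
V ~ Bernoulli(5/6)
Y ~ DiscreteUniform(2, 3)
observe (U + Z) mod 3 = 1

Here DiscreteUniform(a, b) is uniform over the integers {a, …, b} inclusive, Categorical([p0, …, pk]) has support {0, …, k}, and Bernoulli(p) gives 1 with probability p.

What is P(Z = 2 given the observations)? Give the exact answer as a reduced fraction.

P(Z = 2 | obs) = 6/11

Enumerate traces; 96 have nonzero weight after conditioning:
  (U=2, W=2, Z=2, X=0, V=0, Y=2) weight 1/720
  (U=2, W=2, Z=2, X=0, V=0, Y=3) weight 1/720
  (U=2, W=2, Z=2, X=0, V=1, Y=2) weight 1/144
  (U=2, W=2, Z=2, X=0, V=1, Y=3) weight 1/144
  (U=2, W=2, Z=2, X=1, V=0, Y=2) weight 1/720
  (U=2, W=2, Z=2, X=1, V=0, Y=3) weight 1/720
  (U=2, W=2, Z=2, X=1, V=1, Y=2) weight 1/144
  (U=2, W=2, Z=2, X=1, V=1, Y=3) weight 1/144
  (U=3, W=2, Z=1, X=0, V=0, Y=2) weight 1/1056
  (U=4, W=2, Z=0, X=0, V=0, Y=2) weight 1/792
  … 86 more
Group by Z:
  weight(Z=0) = 1/11
  weight(Z=1) = 3/44
  weight(Z=2) = 21/110
Total weight = 1/11 + 3/44 + 21/110 = 7/20
P(Z=0 | obs) = 1/11 / 7/20 = 20/77
P(Z=1 | obs) = 3/44 / 7/20 = 15/77
P(Z=2 | obs) = 21/110 / 7/20 = 6/11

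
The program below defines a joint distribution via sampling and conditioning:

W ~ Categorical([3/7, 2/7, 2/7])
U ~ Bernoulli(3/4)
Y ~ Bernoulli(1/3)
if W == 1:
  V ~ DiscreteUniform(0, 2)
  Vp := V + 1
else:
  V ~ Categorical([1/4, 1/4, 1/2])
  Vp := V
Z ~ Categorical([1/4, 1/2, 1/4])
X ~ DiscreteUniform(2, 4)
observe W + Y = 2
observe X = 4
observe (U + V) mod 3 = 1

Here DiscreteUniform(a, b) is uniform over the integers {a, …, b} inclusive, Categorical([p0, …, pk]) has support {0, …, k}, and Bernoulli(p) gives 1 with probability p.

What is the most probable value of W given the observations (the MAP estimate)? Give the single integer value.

argmax_v P(W = v | obs) = 2

Enumerate traces; 12 have nonzero weight after conditioning:
  (W=1, U=0, Y=1, V=1, Z=0, X=4) weight 1/1512
  (W=1, U=0, Y=1, V=1, Z=1, X=4) weight 1/756
  (W=1, U=0, Y=1, V=1, Z=2, X=4) weight 1/1512
  (W=1, U=1, Y=1, V=0, Z=0, X=4) weight 1/504
  (W=1, U=1, Y=1, V=0, Z=1, X=4) weight 1/252
  (W=1, U=1, Y=1, V=0, Z=2, X=4) weight 1/504
  (W=2, U=0, Y=0, V=1, Z=0, X=4) weight 1/1008
  (W=2, U=0, Y=0, V=1, Z=1, X=4) weight 1/504
  … 4 more
Group by W:
  weight(W=1) = 2/189
  weight(W=2) = 1/63
Total weight = 2/189 + 1/63 = 5/189
P(W=1 | obs) = 2/189 / 5/189 = 2/5
P(W=2 | obs) = 1/63 / 5/189 = 3/5
argmax = 2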